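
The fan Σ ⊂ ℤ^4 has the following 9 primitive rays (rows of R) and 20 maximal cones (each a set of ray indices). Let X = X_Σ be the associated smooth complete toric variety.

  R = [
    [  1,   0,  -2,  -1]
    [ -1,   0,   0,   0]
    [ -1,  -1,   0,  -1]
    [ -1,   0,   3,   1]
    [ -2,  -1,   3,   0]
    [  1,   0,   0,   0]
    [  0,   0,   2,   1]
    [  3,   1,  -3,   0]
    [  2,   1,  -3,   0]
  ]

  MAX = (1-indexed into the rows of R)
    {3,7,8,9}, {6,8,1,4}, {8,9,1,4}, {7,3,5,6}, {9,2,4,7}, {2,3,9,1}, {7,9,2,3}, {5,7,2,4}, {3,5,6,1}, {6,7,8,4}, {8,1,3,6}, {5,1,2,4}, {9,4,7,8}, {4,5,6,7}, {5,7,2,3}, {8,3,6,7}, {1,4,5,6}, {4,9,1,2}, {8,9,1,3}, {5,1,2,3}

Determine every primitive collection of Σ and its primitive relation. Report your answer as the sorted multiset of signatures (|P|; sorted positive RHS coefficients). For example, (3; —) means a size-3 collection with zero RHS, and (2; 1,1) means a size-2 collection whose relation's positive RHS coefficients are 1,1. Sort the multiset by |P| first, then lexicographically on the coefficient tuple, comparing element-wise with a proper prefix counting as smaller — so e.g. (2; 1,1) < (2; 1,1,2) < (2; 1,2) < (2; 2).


7 minimal non-faces of Δ(Σ) (on 9 rays):

  {2,6}:  v_{2} + v_{6} = 0  ⟹  sig = (2; —)
  {5,9}:  v_{5} + v_{9} = 0  ⟹  sig = (2; —)
  {1,7}:  v_{1} + v_{7} = v_{6}  ⟹  sig = (2; 1)
  {2,8}:  v_{2} + v_{8} = v_{9}  ⟹  sig = (2; 1)
  {3,4}:  v_{3} + v_{4} = v_{5}  ⟹  sig = (2; 1)
  {5,8}:  v_{5} + v_{8} = v_{6}  ⟹  sig = (2; 1)
  {6,9}:  v_{6} + v_{9} = v_{8}  ⟹  sig = (2; 1)

Hence PRS(X_Σ) =
[(2; —), (2; —), (2; 1), (2; 1), (2; 1), (2; 1), (2; 1)]


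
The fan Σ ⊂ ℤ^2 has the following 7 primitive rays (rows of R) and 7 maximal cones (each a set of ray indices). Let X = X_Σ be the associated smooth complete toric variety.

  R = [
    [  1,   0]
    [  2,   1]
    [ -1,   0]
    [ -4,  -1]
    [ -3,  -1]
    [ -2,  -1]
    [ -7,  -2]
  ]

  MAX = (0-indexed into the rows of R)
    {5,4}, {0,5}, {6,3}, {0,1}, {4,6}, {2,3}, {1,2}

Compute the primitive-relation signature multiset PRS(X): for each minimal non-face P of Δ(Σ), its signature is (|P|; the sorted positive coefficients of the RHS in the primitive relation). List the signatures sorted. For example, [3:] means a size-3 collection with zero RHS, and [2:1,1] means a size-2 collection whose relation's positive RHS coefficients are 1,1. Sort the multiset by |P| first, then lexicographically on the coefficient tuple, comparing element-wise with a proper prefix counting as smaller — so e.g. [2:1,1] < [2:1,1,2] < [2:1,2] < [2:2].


Δ(Σ) — 7 vertices, 14 min non-faces:

  • {0,2}:  v_{0} + v_{2} = 0  ⇒ sig = [2:]
  • {1,5}:  v_{1} + v_{5} = 0  ⇒ sig = [2:]
  • {0,3}:  v_{0} + v_{3} = v_{4}  ⇒ sig = [2:1]
  • {0,4}:  v_{0} + v_{4} = v_{5}  ⇒ sig = [2:1]
  • {1,4}:  v_{1} + v_{4} = v_{2}  ⇒ sig = [2:1]
  • {2,4}:  v_{2} + v_{4} = v_{3}  ⇒ sig = [2:1]
  • {2,5}:  v_{2} + v_{5} = v_{4}  ⇒ sig = [2:1]
  • {3,4}:  v_{3} + v_{4} = v_{6}  ⇒ sig = [2:1]
  • {1,6}:  v_{1} + v_{6} = v_{2} + v_{3}  ⇒ sig = [2:1,1]
  • {0,6}:  v_{0} + v_{6} = 2·v_{4}  ⇒ sig = [2:2]
  • {1,3}:  v_{1} + v_{3} = 2·v_{2}  ⇒ sig = [2:2]
  • {2,6}:  v_{2} + v_{6} = 2·v_{3}  ⇒ sig = [2:2]
  • {3,5}:  v_{3} + v_{5} = 2·v_{4}  ⇒ sig = [2:2]
  • {5,6}:  v_{5} + v_{6} = 3·v_{4}  ⇒ sig = [2:3]

Hence PRS(X_Σ) =
[[2:], [2:], [2:1], [2:1], [2:1], [2:1], [2:1], [2:1], [2:1,1], [2:2], [2:2], [2:2], [2:2], [2:3]]


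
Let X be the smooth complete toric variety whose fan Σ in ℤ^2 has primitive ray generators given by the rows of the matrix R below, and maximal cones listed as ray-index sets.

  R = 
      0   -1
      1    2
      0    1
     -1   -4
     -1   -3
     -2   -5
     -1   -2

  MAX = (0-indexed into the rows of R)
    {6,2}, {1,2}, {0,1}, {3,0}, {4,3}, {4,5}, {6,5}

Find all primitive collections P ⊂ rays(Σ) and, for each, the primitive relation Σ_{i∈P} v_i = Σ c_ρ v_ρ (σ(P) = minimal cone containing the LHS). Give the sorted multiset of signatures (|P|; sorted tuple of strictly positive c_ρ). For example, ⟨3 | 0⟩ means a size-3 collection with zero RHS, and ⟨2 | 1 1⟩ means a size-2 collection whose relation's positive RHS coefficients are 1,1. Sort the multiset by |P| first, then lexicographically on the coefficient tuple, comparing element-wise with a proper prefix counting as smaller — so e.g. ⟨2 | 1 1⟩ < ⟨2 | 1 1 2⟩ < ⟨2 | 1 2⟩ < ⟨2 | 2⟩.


14 collections generate NE(X_Σ); each relation:

  P={0,2}:  v_{0} + v_{2} = 0  ⟹  sig = ⟨2 | 0⟩
  P={1,6}:  v_{1} + v_{6} = 0  ⟹  sig = ⟨2 | 0⟩
  P={0,4}:  v_{0} + v_{4} = v_{3}  ⟹  sig = ⟨2 | 1⟩
  P={0,6}:  v_{0} + v_{6} = v_{4}  ⟹  sig = ⟨2 | 1⟩
  P={1,4}:  v_{1} + v_{4} = v_{0}  ⟹  sig = ⟨2 | 1⟩
  P={1,5}:  v_{1} + v_{5} = v_{4}  ⟹  sig = ⟨2 | 1⟩
  P={2,3}:  v_{2} + v_{3} = v_{4}  ⟹  sig = ⟨2 | 1⟩
  P={2,4}:  v_{2} + v_{4} = v_{6}  ⟹  sig = ⟨2 | 1⟩
  P={4,6}:  v_{4} + v_{6} = v_{5}  ⟹  sig = ⟨2 | 1⟩
  P={0,5}:  v_{0} + v_{5} = 2·v_{4}  ⟹  sig = ⟨2 | 2⟩
  P={1,3}:  v_{1} + v_{3} = 2·v_{0}  ⟹  sig = ⟨2 | 2⟩
  P={2,5}:  v_{2} + v_{5} = 2·v_{6}  ⟹  sig = ⟨2 | 2⟩
  P={3,6}:  v_{3} + v_{6} = 2·v_{4}  ⟹  sig = ⟨2 | 2⟩
  P={3,5}:  v_{3} + v_{5} = 3·v_{4}  ⟹  sig = ⟨2 | 3⟩

so the primitive-relation signature multiset is
    |P|=2: 14 collections, coeffs (), (), (1), (1), (1), (1), (1), (1), (1), (2), (2), (2), (2), (3)


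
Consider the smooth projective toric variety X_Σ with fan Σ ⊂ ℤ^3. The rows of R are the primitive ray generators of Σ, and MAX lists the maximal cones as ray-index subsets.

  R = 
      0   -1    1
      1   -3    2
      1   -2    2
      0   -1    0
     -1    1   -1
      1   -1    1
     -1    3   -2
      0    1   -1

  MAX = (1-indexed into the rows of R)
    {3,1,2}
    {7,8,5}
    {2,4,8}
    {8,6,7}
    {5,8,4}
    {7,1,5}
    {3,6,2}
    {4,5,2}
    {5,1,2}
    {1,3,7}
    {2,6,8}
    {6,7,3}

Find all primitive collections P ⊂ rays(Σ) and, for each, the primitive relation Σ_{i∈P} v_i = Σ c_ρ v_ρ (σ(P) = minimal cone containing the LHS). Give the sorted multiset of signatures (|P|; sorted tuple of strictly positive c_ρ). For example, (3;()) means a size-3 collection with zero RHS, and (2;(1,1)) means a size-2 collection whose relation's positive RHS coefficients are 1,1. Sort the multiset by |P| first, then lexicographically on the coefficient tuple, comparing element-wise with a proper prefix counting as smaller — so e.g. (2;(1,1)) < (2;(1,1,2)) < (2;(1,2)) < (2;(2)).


|primitive collections| = 11. Relations:

  • {1,8}:  v_{1} + v_{8} = 0  so sig = (2;())
  • {2,7}:  v_{2} + v_{7} = 0  so sig = (2;())
  • {5,6}:  v_{5} + v_{6} = 0  so sig = (2;())
  • {1,6}:  v_{1} + v_{6} = v_{3}  so sig = (2;(1))
  • {3,4}:  v_{3} + v_{4} = v_{2}  so sig = (2;(1))
  • {3,5}:  v_{3} + v_{5} = v_{1}  so sig = (2;(1))
  • {3,8}:  v_{3} + v_{8} = v_{6}  so sig = (2;(1))
  • {1,4}:  v_{1} + v_{4} = v_{2} + v_{5}  so sig = (2;(1,1))
  • {4,6}:  v_{4} + v_{6} = v_{2} + v_{8}  so sig = (2;(1,1))
  • {4,7}:  v_{4} + v_{7} = v_{5} + v_{8}  so sig = (2;(1,1))
  • {2,5,8}:  v_{2} + v_{5} + v_{8} = v_{4}  so sig = (3;(1))

Hence PRS(X_Σ) =
{ (2;()) ×3,  (2;(1)) ×4,  (2;(1,1)) ×3,  (3;(1)) }


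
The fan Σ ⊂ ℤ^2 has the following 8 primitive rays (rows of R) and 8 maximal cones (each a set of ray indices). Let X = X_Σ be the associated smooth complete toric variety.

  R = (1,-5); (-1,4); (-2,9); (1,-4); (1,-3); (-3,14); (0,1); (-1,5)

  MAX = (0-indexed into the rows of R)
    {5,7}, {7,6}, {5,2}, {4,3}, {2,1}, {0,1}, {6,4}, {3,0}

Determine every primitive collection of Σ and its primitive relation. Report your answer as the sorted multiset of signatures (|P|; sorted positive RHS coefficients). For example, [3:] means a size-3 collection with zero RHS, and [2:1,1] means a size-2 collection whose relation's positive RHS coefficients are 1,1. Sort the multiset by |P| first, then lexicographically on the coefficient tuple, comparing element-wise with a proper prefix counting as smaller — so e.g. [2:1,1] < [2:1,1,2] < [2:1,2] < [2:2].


Primitive collections (20):

  P={0,7}:  v_{0} + v_{7} = 0  so sig = [2:]
  P={1,3}:  v_{1} + v_{3} = 0  so sig = [2:]
  P={0,2}:  v_{0} + v_{2} = v_{1}  so sig = [2:1]
  P={0,5}:  v_{0} + v_{5} = v_{2}  so sig = [2:1]
  P={0,6}:  v_{0} + v_{6} = v_{3}  so sig = [2:1]
  P={1,4}:  v_{1} + v_{4} = v_{6}  so sig = [2:1]
  P={1,6}:  v_{1} + v_{6} = v_{7}  so sig = [2:1]
  P={1,7}:  v_{1} + v_{7} = v_{2}  so sig = [2:1]
  P={2,3}:  v_{2} + v_{3} = v_{7}  so sig = [2:1]
  P={2,7}:  v_{2} + v_{7} = v_{5}  so sig = [2:1]
  P={3,6}:  v_{3} + v_{6} = v_{4}  so sig = [2:1]
  P={3,7}:  v_{3} + v_{7} = v_{6}  so sig = [2:1]
  P={2,4}:  v_{2} + v_{4} = v_{6} + v_{7}  so sig = [2:1,1]
  P={4,5}:  v_{4} + v_{5} = v_{6} + 2·v_{7}  so sig = [2:1,2]
  P={0,4}:  v_{0} + v_{4} = 2·v_{3}  so sig = [2:2]
  P={1,5}:  v_{1} + v_{5} = 2·v_{2}  so sig = [2:2]
  P={2,6}:  v_{2} + v_{6} = 2·v_{7}  so sig = [2:2]
  P={3,5}:  v_{3} + v_{5} = 2·v_{7}  so sig = [2:2]
  P={4,7}:  v_{4} + v_{7} = 2·v_{6}  so sig = [2:2]
  P={5,6}:  v_{5} + v_{6} = 3·v_{7}  so sig = [2:3]

Signatures (|P|; sorted positive RHS coefficients), sorted:
    [2:]
    [2:]
    [2:1]
    [2:1]
    [2:1]
    [2:1]
    [2:1]
    [2:1]
    [2:1]
    [2:1]
    [2:1]
    [2:1]
    [2:1,1]
    [2:1,2]
    [2:2]
    [2:2]
    [2:2]
    [2:2]
    [2:2]
    [2:3]


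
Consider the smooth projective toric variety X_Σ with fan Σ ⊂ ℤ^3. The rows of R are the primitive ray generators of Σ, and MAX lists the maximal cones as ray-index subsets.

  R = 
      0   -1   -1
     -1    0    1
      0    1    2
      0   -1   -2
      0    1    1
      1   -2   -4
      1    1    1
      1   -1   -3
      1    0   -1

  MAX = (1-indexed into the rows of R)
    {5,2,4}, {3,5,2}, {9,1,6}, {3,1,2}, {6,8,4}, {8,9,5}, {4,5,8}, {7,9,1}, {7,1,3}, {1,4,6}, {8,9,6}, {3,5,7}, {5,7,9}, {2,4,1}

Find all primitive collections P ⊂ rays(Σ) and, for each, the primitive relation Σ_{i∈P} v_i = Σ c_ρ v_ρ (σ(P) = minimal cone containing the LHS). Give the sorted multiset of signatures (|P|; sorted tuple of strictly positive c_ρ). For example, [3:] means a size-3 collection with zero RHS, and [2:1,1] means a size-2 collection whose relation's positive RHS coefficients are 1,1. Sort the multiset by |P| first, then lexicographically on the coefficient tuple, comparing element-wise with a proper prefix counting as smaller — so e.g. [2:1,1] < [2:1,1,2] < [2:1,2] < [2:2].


Σ has 15 primitive collections:

  {1,5}:  v_{1} + v_{5} = 0  so sig = [2:]
  {2,9}:  v_{2} + v_{9} = 0  so sig = [2:]
  {3,4}:  v_{3} + v_{4} = 0  so sig = [2:]
  {1,8}:  v_{1} + v_{8} = v_{6}  so sig = [2:1]
  {2,7}:  v_{2} + v_{7} = v_{3}  so sig = [2:1]
  {2,8}:  v_{2} + v_{8} = v_{4}  so sig = [2:1]
  {3,8}:  v_{3} + v_{8} = v_{9}  so sig = [2:1]
  {3,9}:  v_{3} + v_{9} = v_{7}  so sig = [2:1]
  {4,7}:  v_{4} + v_{7} = v_{9}  so sig = [2:1]
  {4,9}:  v_{4} + v_{9} = v_{8}  so sig = [2:1]
  {5,6}:  v_{5} + v_{6} = v_{8}  so sig = [2:1]
  {2,6}:  v_{2} + v_{6} = v_{1} + v_{4}  so sig = [2:1,1]
  {3,6}:  v_{3} + v_{6} = v_{1} + v_{9}  so sig = [2:1,1]
  {6,7}:  v_{6} + v_{7} = v_{1} + 2·v_{9}  so sig = [2:1,2]
  {7,8}:  v_{7} + v_{8} = 2·v_{9}  so sig = [2:2]

Sorted signature multiset PRS(X):
    |P|=2: 15 collections, coeffs (), (), (), (1), (1), (1), (1), (1), (1), (1), (1), (1,1), (1,1), (1,2), (2)


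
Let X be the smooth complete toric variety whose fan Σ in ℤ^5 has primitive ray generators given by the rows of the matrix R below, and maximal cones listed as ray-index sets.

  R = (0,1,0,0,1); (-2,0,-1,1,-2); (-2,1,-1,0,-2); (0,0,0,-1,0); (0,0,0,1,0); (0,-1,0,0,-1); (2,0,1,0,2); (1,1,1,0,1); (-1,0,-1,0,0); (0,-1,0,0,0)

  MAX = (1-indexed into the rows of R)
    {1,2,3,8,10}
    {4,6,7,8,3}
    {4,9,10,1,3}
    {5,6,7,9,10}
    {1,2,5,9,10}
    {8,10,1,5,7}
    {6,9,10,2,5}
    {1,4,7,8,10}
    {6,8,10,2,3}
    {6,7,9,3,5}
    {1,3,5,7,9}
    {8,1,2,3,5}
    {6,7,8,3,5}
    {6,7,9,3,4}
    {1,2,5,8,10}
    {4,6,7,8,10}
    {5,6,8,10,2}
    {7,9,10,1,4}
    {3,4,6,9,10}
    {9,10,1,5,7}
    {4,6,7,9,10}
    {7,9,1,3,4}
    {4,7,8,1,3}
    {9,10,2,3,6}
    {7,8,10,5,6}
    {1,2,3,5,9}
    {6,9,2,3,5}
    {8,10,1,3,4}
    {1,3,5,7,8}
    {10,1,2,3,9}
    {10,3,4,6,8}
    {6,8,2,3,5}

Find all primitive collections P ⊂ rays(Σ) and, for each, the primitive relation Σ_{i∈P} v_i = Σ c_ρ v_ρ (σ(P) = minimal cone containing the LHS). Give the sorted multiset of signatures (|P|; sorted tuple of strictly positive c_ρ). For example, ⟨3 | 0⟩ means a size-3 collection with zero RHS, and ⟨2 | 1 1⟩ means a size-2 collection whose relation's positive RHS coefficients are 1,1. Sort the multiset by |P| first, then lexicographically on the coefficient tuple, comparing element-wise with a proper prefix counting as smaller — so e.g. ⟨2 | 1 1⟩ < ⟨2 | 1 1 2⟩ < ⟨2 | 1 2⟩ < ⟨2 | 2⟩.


Δ(Σ) — 10 vertices, 7 min non-faces:

  P = {1,6}:  v_{1} + v_{6} = 0 — sig = ⟨2 | 0⟩
  P = {4,5}:  v_{4} + v_{5} = 0 — sig = ⟨2 | 0⟩
  P = {2,7}:  v_{2} + v_{7} = v_{5} — sig = ⟨2 | 1⟩
  P = {8,9}:  v_{8} + v_{9} = v_{1} — sig = ⟨2 | 1⟩
  P = {2,4}:  v_{2} + v_{4} = v_{3} + v_{10} — sig = ⟨2 | 1 1⟩
  P = {3,7,10}:  v_{3} + v_{7} + v_{10} = 0 — sig = ⟨3 | 0⟩
  P = {3,5,10}:  v_{3} + v_{5} + v_{10} = v_{2} — sig = ⟨3 | 1⟩

Sorted signature multiset PRS(X):
[⟨2 | 0⟩, ⟨2 | 0⟩, ⟨2 | 1⟩, ⟨2 | 1⟩, ⟨2 | 1 1⟩, ⟨3 | 0⟩, ⟨3 | 1⟩]


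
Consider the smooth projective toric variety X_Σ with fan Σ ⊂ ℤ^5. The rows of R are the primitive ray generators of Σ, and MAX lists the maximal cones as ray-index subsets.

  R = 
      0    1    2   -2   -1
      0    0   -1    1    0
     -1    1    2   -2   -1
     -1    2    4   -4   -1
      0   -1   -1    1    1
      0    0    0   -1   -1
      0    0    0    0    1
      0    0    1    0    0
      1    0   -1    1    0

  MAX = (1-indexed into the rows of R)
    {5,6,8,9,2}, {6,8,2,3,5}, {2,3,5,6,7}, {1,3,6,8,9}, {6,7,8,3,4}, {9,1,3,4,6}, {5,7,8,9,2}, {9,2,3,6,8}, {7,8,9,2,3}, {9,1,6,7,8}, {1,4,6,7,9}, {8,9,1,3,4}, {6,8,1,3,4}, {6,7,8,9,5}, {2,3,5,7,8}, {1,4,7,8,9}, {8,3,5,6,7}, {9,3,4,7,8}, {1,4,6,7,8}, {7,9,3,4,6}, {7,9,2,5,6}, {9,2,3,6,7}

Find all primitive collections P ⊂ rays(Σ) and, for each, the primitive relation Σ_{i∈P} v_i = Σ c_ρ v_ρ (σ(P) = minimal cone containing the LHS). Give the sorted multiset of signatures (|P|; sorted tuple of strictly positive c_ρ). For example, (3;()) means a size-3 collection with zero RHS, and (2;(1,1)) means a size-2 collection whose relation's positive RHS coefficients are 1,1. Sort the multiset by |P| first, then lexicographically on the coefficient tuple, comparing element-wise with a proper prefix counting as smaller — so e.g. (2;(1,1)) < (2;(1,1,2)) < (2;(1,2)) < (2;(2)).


9 minimal non-faces of Δ(Σ) (on 9 rays):

  • {1,2}:  v_{1} + v_{2} = v_{3} + v_{9}  ⟹  sig = (2;(1,1))
  • {1,5}:  v_{1} + v_{5} = v_{6} + v_{7} + v_{8}  ⟹  sig = (2;(1,1,1))
  • {4,5}:  v_{4} + v_{5} = v_{3} + v_{6} + 2·v_{7} + v_{8}  ⟹  sig = (2;(1,1,1,2))
  • {2,4}:  v_{2} + v_{4} = 2·v_{3} + v_{7} + v_{9}  ⟹  sig = (2;(1,1,2))
  • {3,5,9}:  v_{3} + v_{5} + v_{9} = 0  ⟹  sig = (3;())
  • {1,3,7}:  v_{1} + v_{3} + v_{7} = v_{4}  ⟹  sig = (3;(1))
  • {2,6,7,8}:  v_{2} + v_{6} + v_{7} + v_{8} = 0  ⟹  sig = (4;())
  • {4,6,8,9}:  v_{4} + v_{6} + v_{8} + v_{9} = 2·v_{1}  ⟹  sig = (4;(2))
  • {3,6,7,8,9}:  v_{3} + v_{6} + v_{7} + v_{8} + v_{9} = v_{1}  ⟹  sig = (5;(1))

so the primitive-relation signature multiset is
[(2;(1,1)), (2;(1,1,1)), (2;(1,1,1,2)), (2;(1,1,2)), (3;()), (3;(1)), (4;()), (4;(2)), (5;(1))]


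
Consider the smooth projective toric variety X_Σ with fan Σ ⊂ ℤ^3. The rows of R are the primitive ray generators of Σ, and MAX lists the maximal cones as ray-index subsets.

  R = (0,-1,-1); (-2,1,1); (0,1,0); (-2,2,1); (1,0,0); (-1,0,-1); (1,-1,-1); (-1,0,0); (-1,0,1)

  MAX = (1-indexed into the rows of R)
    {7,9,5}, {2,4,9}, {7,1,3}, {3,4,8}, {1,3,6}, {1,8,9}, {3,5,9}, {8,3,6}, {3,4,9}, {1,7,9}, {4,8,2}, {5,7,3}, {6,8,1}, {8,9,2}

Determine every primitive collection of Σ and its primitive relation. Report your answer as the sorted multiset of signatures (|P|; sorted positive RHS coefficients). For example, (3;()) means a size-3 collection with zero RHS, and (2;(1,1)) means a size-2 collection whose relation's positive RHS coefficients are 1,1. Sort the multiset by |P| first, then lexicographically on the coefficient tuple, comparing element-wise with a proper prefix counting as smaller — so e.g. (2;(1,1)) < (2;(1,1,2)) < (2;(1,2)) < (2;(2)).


20 minimal non-faces of Δ(Σ) (on 9 rays):

  {5,8}:  v_{5} + v_{8} = 0 ; sig = (2;())
  {1,5}:  v_{1} + v_{5} = v_{7} ; sig = (2;(1))
  {2,3}:  v_{2} + v_{3} = v_{4} ; sig = (2;(1))
  {2,7}:  v_{2} + v_{7} = v_{8} ; sig = (2;(1))
  {7,8}:  v_{7} + v_{8} = v_{1} ; sig = (2;(1))
  {2,5}:  v_{2} + v_{5} = v_{3} + v_{9} ; sig = (2;(1,1))
  {4,7}:  v_{4} + v_{7} = v_{3} + v_{8} ; sig = (2;(1,1))
  {5,6}:  v_{5} + v_{6} = v_{1} + v_{3} ; sig = (2;(1,1))
  {1,4}:  v_{1} + v_{4} = v_{3} + 2·v_{8} ; sig = (2;(1,2))
  {4,5}:  v_{4} + v_{5} = 2·v_{3} + v_{9} ; sig = (2;(1,2))
  {6,7}:  v_{6} + v_{7} = 2·v_{1} + v_{3} ; sig = (2;(1,2))
  {2,6}:  v_{2} + v_{6} = v_{3} + 3·v_{8} ; sig = (2;(1,3))
  {1,2}:  v_{1} + v_{2} = 2·v_{8} ; sig = (2;(2))
  {6,9}:  v_{6} + v_{9} = 2·v_{8} ; sig = (2;(2))
  {4,6}:  v_{4} + v_{6} = 2·v_{3} + 3·v_{8} ; sig = (2;(2,3))
  {3,7,9}:  v_{3} + v_{7} + v_{9} = 0 ; sig = (3;())
  {1,3,8}:  v_{1} + v_{3} + v_{8} = v_{6} ; sig = (3;(1))
  {1,3,9}:  v_{1} + v_{3} + v_{9} = v_{8} ; sig = (3;(1))
  {3,8,9}:  v_{3} + v_{8} + v_{9} = v_{2} ; sig = (3;(1))
  {4,8,9}:  v_{4} + v_{8} + v_{9} = 2·v_{2} ; sig = (3;(2))

so the primitive-relation signature multiset is
{ (2;()),  (2;(1)) ×4,  (2;(1,1)) ×3,  (2;(1,2)) ×3,  (2;(1,3)),  (2;(2)) ×2,  (2;(2,3)),  (3;()),  (3;(1)) ×3,  (3;(2)) }


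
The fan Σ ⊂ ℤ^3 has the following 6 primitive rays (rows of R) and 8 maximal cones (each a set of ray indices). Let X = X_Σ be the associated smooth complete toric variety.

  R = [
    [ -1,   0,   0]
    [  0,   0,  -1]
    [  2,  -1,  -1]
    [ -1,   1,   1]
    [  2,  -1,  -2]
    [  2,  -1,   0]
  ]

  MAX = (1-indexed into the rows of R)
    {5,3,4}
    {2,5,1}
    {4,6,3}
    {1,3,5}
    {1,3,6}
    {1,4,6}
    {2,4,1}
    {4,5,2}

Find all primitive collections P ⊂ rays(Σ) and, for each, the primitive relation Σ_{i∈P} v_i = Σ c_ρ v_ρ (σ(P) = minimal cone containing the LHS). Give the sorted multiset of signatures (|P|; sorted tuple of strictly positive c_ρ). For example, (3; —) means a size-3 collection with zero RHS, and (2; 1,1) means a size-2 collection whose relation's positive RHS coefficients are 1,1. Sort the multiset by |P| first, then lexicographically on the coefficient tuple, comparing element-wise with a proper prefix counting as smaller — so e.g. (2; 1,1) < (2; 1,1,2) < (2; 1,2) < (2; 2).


Primitive collections (5):

  • {2,3}:  v_{2} + v_{3} = v_{5} — sig = (2; 1)
  • {2,6}:  v_{2} + v_{6} = v_{3} — sig = (2; 1)
  • {5,6}:  v_{5} + v_{6} = 2·v_{3} — sig = (2; 2)
  • {1,3,4}:  v_{1} + v_{3} + v_{4} = 0 — sig = (3; —)
  • {1,4,5}:  v_{1} + v_{4} + v_{5} = v_{2} — sig = (3; 1)

Signatures (|P|; sorted positive RHS coefficients), sorted:
[(2; 1), (2; 1), (2; 2), (3; —), (3; 1)]


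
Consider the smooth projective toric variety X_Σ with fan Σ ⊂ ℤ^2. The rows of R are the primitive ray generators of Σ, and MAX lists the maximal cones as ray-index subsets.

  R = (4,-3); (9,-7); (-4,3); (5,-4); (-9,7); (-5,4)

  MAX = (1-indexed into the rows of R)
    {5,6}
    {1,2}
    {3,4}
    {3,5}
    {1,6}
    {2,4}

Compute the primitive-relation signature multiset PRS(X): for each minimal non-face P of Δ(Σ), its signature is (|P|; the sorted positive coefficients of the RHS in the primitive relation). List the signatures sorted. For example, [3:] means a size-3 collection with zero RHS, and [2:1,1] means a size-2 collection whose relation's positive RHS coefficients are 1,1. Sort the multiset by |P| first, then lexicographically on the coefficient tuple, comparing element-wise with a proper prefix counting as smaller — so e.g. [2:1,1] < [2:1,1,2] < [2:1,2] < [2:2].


Minimal non-faces — 9 found among 6 rays, 6 max cones:

  {1,3}:  v_{1} + v_{3} = 0  →  sig = [2:]
  {2,5}:  v_{2} + v_{5} = 0  →  sig = [2:]
  {4,6}:  v_{4} + v_{6} = 0  →  sig = [2:]
  {1,4}:  v_{1} + v_{4} = v_{2}  →  sig = [2:1]
  {1,5}:  v_{1} + v_{5} = v_{6}  →  sig = [2:1]
  {2,3}:  v_{2} + v_{3} = v_{4}  →  sig = [2:1]
  {2,6}:  v_{2} + v_{6} = v_{1}  →  sig = [2:1]
  {3,6}:  v_{3} + v_{6} = v_{5}  →  sig = [2:1]
  {4,5}:  v_{4} + v_{5} = v_{3}  →  sig = [2:1]

Signatures (|P|; sorted positive RHS coefficients), sorted:
[[2:], [2:], [2:], [2:1], [2:1], [2:1], [2:1], [2:1], [2:1]]


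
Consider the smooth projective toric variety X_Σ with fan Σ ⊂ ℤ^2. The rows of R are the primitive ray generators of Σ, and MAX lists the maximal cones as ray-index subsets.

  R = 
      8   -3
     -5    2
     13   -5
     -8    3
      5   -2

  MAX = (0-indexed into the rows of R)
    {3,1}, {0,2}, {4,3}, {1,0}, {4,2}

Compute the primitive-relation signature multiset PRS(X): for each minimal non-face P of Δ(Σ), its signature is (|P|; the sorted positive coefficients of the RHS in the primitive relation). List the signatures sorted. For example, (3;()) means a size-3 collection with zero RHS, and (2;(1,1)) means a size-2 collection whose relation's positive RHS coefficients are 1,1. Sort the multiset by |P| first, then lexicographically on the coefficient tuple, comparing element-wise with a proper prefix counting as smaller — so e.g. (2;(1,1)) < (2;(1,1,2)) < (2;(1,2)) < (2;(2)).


The 5 primitive collections of Σ (r=5, n=2):

  {0,3}:  v_{0} + v_{3} = 0  so sig = (2;())
  {1,4}:  v_{1} + v_{4} = 0  so sig = (2;())
  {0,4}:  v_{0} + v_{4} = v_{2}  so sig = (2;(1))
  {1,2}:  v_{1} + v_{2} = v_{0}  so sig = (2;(1))
  {2,3}:  v_{2} + v_{3} = v_{4}  so sig = (2;(1))

Hence PRS(X_Σ) =
[(2;()), (2;()), (2;(1)), (2;(1)), (2;(1))]


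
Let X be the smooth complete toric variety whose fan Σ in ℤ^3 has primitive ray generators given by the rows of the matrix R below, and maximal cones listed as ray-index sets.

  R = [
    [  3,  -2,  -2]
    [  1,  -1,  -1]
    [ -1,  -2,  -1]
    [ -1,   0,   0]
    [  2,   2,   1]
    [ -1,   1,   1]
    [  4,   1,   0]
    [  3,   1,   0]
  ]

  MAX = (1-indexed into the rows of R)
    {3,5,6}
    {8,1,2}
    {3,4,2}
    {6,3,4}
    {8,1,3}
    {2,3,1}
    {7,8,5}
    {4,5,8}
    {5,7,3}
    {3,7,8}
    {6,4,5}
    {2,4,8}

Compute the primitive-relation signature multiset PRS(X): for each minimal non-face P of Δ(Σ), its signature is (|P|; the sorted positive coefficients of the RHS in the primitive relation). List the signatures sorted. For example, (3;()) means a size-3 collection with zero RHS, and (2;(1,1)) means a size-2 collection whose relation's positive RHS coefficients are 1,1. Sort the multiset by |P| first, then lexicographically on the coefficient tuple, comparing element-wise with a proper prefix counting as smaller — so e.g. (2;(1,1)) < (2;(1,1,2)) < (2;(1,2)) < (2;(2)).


|primitive collections| = 14. Relations:

  {2,6}:  v_{2} + v_{6} = 0  →  sig = (2;())
  {2,5}:  v_{2} + v_{5} = v_{8}  →  sig = (2;(1))
  {4,7}:  v_{4} + v_{7} = v_{8}  →  sig = (2;(1))
  {6,8}:  v_{6} + v_{8} = v_{5}  →  sig = (2;(1))
  {1,6}:  v_{1} + v_{6} = v_{3} + v_{8}  →  sig = (2;(1,1))
  {1,5}:  v_{1} + v_{5} = v_{3} + 2·v_{8}  →  sig = (2;(1,2))
  {2,7}:  v_{2} + v_{7} = v_{3} + 2·v_{8}  →  sig = (2;(1,2))
  {6,7}:  v_{6} + v_{7} = v_{3} + 2·v_{5}  →  sig = (2;(1,2))
  {1,4}:  v_{1} + v_{4} = 2·v_{2}  →  sig = (2;(2))
  {1,7}:  v_{1} + v_{7} = 2·v_{3} + 3·v_{8}  →  sig = (2;(2,3))
  {3,4,5}:  v_{3} + v_{4} + v_{5} = 0  →  sig = (3;())
  {2,3,8}:  v_{2} + v_{3} + v_{8} = v_{1}  →  sig = (3;(1))
  {3,4,8}:  v_{3} + v_{4} + v_{8} = v_{2}  →  sig = (3;(1))
  {3,5,8}:  v_{3} + v_{5} + v_{8} = v_{7}  →  sig = (3;(1))

Sorted signature multiset PRS(X):
    (2;())
    (2;(1))
    (2;(1))
    (2;(1))
    (2;(1,1))
    (2;(1,2))
    (2;(1,2))
    (2;(1,2))
    (2;(2))
    (2;(2,3))
    (3;())
    (3;(1))
    (3;(1))
    (3;(1))


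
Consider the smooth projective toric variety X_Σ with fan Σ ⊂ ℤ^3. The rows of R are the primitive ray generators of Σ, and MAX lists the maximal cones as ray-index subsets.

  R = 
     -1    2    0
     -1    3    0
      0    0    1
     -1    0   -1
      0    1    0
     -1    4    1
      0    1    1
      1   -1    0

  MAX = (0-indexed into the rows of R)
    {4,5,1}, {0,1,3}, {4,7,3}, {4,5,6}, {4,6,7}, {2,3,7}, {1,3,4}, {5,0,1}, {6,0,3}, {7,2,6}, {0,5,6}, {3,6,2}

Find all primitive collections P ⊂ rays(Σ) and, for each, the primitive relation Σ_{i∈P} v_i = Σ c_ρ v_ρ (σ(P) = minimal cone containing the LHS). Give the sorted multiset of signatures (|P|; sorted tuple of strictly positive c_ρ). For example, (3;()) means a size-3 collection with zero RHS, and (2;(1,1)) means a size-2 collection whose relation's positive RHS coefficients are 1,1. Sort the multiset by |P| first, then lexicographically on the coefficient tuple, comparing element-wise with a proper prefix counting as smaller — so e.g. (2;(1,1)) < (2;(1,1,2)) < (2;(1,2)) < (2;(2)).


Primitive collections (12):

  P = {0,4}:  v_{0} + v_{4} = v_{1}  ⟹  sig = (2;(1))
  P = {0,7}:  v_{0} + v_{7} = v_{4}  ⟹  sig = (2;(1))
  P = {1,6}:  v_{1} + v_{6} = v_{5}  ⟹  sig = (2;(1))
  P = {2,4}:  v_{2} + v_{4} = v_{6}  ⟹  sig = (2;(1))
  P = {1,2}:  v_{1} + v_{2} = v_{0} + v_{6}  ⟹  sig = (2;(1,1))
  P = {0,2}:  v_{0} + v_{2} = v_{3} + 2·v_{6}  ⟹  sig = (2;(1,2))
  P = {2,5}:  v_{2} + v_{5} = v_{0} + 2·v_{6}  ⟹  sig = (2;(1,2))
  P = {5,7}:  v_{5} + v_{7} = 2·v_{4} + v_{6}  ⟹  sig = (2;(1,2))
  P = {1,7}:  v_{1} + v_{7} = 2·v_{4}  ⟹  sig = (2;(2))
  P = {3,5}:  v_{3} + v_{5} = 2·v_{0}  ⟹  sig = (2;(2))
  P = {3,6,7}:  v_{3} + v_{6} + v_{7} = 0  ⟹  sig = (3;())
  P = {3,4,6}:  v_{3} + v_{4} + v_{6} = v_{0}  ⟹  sig = (3;(1))

Hence PRS(X_Σ) =
{ (2;(1)) ×4,  (2;(1,1)),  (2;(1,2)) ×3,  (2;(2)) ×2,  (3;()),  (3;(1)) }


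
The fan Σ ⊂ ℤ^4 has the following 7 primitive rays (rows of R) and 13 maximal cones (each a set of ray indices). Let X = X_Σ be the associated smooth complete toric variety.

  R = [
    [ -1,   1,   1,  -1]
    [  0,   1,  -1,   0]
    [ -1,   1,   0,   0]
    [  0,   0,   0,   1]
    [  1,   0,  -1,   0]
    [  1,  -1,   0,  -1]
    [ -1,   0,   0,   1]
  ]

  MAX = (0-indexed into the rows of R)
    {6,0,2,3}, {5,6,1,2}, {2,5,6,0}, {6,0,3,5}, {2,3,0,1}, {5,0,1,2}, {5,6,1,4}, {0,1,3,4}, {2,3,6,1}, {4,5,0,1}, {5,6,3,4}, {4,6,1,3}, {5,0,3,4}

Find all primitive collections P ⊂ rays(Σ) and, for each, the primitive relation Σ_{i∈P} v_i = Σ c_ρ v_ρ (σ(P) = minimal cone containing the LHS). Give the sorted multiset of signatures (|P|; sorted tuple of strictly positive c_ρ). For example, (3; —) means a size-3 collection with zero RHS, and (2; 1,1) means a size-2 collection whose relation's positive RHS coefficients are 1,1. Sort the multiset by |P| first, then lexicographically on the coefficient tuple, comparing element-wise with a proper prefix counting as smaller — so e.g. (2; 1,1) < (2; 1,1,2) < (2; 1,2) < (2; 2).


The 5 primitive collections of Σ (r=7, n=4):

  P={2,4}:  v_{2} + v_{4} = v_{1}  ⇒ sig = (2; 1)
  P={2,3,5}:  v_{2} + v_{3} + v_{5} = 0  ⇒ sig = (3; —)
  P={0,4,6}:  v_{0} + v_{4} + v_{6} = v_{2}  ⇒ sig = (3; 1)
  P={1,3,5}:  v_{1} + v_{3} + v_{5} = v_{4}  ⇒ sig = (3; 1)
  P={0,1,6}:  v_{0} + v_{1} + v_{6} = 2·v_{2}  ⇒ sig = (3; 2)

Signatures (|P|; sorted positive RHS coefficients), sorted:
    |P|=2: 1 collection, coeffs (1)
    |P|=3: 4 collections, coeffs (), (1), (1), (2)


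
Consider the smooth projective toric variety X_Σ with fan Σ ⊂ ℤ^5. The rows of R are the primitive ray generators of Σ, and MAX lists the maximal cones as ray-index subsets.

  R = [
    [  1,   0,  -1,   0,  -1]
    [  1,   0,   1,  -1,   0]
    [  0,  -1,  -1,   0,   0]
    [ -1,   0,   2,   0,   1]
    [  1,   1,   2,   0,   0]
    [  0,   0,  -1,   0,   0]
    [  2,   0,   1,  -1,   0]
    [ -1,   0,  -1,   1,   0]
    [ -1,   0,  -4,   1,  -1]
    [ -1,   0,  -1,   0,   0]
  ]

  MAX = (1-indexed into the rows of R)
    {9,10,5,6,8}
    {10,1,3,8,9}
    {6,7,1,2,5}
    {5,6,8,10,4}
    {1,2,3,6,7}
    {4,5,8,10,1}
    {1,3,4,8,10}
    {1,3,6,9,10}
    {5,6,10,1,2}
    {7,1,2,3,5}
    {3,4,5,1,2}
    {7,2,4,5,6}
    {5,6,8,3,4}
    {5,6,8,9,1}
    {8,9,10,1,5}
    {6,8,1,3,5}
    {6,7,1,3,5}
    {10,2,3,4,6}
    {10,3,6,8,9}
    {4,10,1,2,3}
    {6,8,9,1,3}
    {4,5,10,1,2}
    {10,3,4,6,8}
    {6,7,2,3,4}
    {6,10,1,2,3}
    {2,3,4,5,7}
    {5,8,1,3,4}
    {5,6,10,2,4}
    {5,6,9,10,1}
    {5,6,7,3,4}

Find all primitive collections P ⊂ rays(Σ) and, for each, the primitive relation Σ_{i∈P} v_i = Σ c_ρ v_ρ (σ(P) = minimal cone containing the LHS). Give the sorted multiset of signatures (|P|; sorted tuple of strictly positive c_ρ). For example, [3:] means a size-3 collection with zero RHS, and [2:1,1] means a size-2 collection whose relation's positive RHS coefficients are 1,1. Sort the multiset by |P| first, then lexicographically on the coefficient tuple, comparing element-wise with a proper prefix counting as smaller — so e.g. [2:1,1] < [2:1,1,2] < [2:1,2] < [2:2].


Σ has 12 primitive collections:

  P = {2,8}:  v_{2} + v_{8} = 0  so sig = [2:]
  P = {4,9}:  v_{4} + v_{9} = v_{8} + v_{10}  so sig = [2:1,1]
  P = {7,10}:  v_{7} + v_{10} = v_{2} + v_{6}  so sig = [2:1,1]
  P = {2,9}:  v_{2} + v_{9} = v_{1} + v_{6} + v_{10}  so sig = [2:1,1,1]
  P = {7,8}:  v_{7} + v_{8} = v_{3} + v_{5} + v_{6}  so sig = [2:1,1,1]
  P = {7,9}:  v_{7} + v_{9} = v_{1} + 2·v_{6}  so sig = [2:1,2]
  P = {1,4,6}:  v_{1} + v_{4} + v_{6} = 0  so sig = [3:]
  P = {3,5,10}:  v_{3} + v_{5} + v_{10} = 0  so sig = [3:]
  P = {1,4,7}:  v_{1} + v_{4} + v_{7} = v_{2} + v_{3} + v_{5}  so sig = [3:1,1,1]
  P = {3,5,9}:  v_{3} + v_{5} + v_{9} = v_{1} + v_{6} + v_{8}  so sig = [3:1,1,1]
  P = {1,6,8,10}:  v_{1} + v_{6} + v_{8} + v_{10} = v_{9}  so sig = [4:1]
  P = {2,3,5,6}:  v_{2} + v_{3} + v_{5} + v_{6} = v_{7}  so sig = [4:1]

Hence PRS(X_Σ) =
{ [2:],  [2:1,1] ×2,  [2:1,1,1] ×2,  [2:1,2],  [3:] ×2,  [3:1,1,1] ×2,  [4:1] ×2 }


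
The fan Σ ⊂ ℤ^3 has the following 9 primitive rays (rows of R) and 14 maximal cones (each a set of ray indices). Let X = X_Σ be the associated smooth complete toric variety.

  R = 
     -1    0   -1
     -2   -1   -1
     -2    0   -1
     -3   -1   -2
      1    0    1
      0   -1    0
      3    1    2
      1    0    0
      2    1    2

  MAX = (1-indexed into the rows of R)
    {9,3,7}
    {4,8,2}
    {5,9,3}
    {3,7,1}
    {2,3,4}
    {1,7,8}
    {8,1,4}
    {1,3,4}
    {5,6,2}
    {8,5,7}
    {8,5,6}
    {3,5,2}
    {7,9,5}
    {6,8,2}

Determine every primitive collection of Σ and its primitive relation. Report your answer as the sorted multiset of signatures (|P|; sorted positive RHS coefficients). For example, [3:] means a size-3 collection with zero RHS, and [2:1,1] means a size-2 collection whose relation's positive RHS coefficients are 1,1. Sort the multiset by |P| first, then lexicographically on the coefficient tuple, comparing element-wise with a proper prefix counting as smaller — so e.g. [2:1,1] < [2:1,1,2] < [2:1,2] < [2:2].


Σ has 17 primitive collections:

  P={1,5}:  v_{1} + v_{5} = 0  →  sig = [2:]
  P={4,7}:  v_{4} + v_{7} = 0  →  sig = [2:]
  P={1,2}:  v_{1} + v_{2} = v_{4}  →  sig = [2:1]
  P={2,7}:  v_{2} + v_{7} = v_{5}  →  sig = [2:1]
  P={3,6}:  v_{3} + v_{6} = v_{2}  →  sig = [2:1]
  P={3,8}:  v_{3} + v_{8} = v_{1}  →  sig = [2:1]
  P={4,5}:  v_{4} + v_{5} = v_{2}  →  sig = [2:1]
  P={8,9}:  v_{8} + v_{9} = v_{7}  →  sig = [2:1]
  P={1,6}:  v_{1} + v_{6} = v_{2} + v_{8}  →  sig = [2:1,1]
  P={1,9}:  v_{1} + v_{9} = v_{3} + v_{7}  →  sig = [2:1,1]
  P={4,9}:  v_{4} + v_{9} = v_{3} + v_{5}  →  sig = [2:1,1]
  P={2,9}:  v_{2} + v_{9} = v_{3} + 2·v_{5}  →  sig = [2:1,2]
  P={4,6}:  v_{4} + v_{6} = 2·v_{2} + v_{8}  →  sig = [2:1,2]
  P={6,7}:  v_{6} + v_{7} = 2·v_{5} + v_{8}  →  sig = [2:1,2]
  P={6,9}:  v_{6} + v_{9} = 2·v_{5}  →  sig = [2:2]
  P={2,5,8}:  v_{2} + v_{5} + v_{8} = v_{6}  →  sig = [3:1]
  P={3,5,7}:  v_{3} + v_{5} + v_{7} = v_{9}  →  sig = [3:1]

so the primitive-relation signature multiset is
{ [2:] ×2,  [2:1] ×6,  [2:1,1] ×3,  [2:1,2] ×3,  [2:2],  [3:1] ×2 }


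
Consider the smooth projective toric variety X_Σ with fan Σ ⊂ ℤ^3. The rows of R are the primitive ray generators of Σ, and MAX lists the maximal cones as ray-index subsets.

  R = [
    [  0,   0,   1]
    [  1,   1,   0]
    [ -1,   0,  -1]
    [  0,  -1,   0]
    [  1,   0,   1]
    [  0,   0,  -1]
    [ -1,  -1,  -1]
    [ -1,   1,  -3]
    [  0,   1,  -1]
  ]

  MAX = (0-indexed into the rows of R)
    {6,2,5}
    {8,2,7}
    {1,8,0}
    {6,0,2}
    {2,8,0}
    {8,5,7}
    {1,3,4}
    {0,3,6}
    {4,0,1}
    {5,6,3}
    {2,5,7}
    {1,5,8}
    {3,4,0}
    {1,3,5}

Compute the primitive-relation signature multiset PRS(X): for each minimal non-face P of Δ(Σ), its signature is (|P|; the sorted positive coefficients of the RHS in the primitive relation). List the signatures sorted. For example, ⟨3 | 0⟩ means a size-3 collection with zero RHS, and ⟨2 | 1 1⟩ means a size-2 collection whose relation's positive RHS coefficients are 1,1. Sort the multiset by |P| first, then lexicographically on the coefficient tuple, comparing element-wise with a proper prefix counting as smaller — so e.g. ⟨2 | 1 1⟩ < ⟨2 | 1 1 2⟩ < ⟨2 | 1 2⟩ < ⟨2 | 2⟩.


|primitive collections| = 17. Relations:

  {0,5}:  v_{0} + v_{5} = 0  ⇒ sig = ⟨2 | 0⟩
  {2,4}:  v_{2} + v_{4} = 0  ⇒ sig = ⟨2 | 0⟩
  {1,2}:  v_{1} + v_{2} = v_{8}  ⇒ sig = ⟨2 | 1⟩
  {1,6}:  v_{1} + v_{6} = v_{5}  ⇒ sig = ⟨2 | 1⟩
  {2,3}:  v_{2} + v_{3} = v_{6}  ⇒ sig = ⟨2 | 1⟩
  {3,8}:  v_{3} + v_{8} = v_{5}  ⇒ sig = ⟨2 | 1⟩
  {4,6}:  v_{4} + v_{6} = v_{3}  ⇒ sig = ⟨2 | 1⟩
  {4,8}:  v_{4} + v_{8} = v_{1}  ⇒ sig = ⟨2 | 1⟩
  {0,7}:  v_{0} + v_{7} = v_{2} + v_{8}  ⇒ sig = ⟨2 | 1 1⟩
  {4,5}:  v_{4} + v_{5} = v_{1} + v_{3}  ⇒ sig = ⟨2 | 1 1⟩
  {4,7}:  v_{4} + v_{7} = v_{5} + v_{8}  ⇒ sig = ⟨2 | 1 1⟩
  {6,8}:  v_{6} + v_{8} = v_{2} + v_{5}  ⇒ sig = ⟨2 | 1 1⟩
  {1,7}:  v_{1} + v_{7} = v_{5} + 2·v_{8}  ⇒ sig = ⟨2 | 1 2⟩
  {3,7}:  v_{3} + v_{7} = v_{2} + 2·v_{5}  ⇒ sig = ⟨2 | 1 2⟩
  {6,7}:  v_{6} + v_{7} = 2·v_{2} + 2·v_{5}  ⇒ sig = ⟨2 | 2 2⟩
  {0,1,3}:  v_{0} + v_{1} + v_{3} = v_{4}  ⇒ sig = ⟨3 | 1⟩
  {2,5,8}:  v_{2} + v_{5} + v_{8} = v_{7}  ⇒ sig = ⟨3 | 1⟩

Signatures (|P|; sorted positive RHS coefficients), sorted:
    ⟨2 | 0⟩
    ⟨2 | 0⟩
    ⟨2 | 1⟩
    ⟨2 | 1⟩
    ⟨2 | 1⟩
    ⟨2 | 1⟩
    ⟨2 | 1⟩
    ⟨2 | 1⟩
    ⟨2 | 1 1⟩
    ⟨2 | 1 1⟩
    ⟨2 | 1 1⟩
    ⟨2 | 1 1⟩
    ⟨2 | 1 2⟩
    ⟨2 | 1 2⟩
    ⟨2 | 2 2⟩
    ⟨3 | 1⟩
    ⟨3 | 1⟩


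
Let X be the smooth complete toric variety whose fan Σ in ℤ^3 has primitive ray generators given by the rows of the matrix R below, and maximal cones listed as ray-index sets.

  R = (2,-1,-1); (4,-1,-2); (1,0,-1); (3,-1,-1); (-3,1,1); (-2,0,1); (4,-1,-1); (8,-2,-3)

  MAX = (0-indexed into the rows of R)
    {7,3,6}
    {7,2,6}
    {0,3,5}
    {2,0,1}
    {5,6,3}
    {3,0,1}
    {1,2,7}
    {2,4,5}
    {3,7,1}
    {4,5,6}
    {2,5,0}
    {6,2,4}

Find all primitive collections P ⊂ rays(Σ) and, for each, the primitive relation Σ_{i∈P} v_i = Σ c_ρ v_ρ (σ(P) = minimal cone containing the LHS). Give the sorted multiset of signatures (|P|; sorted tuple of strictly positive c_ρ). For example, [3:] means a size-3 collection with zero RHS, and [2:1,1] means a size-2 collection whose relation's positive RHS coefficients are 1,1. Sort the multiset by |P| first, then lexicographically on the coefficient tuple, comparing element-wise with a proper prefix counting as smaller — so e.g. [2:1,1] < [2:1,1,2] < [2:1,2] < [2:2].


Δ(Σ) — 8 vertices, 11 min non-faces:

  • {3,4}:  v_{3} + v_{4} = 0  ⟹  sig = [2:]
  • {1,4}:  v_{1} + v_{4} = v_{2}  ⟹  sig = [2:1]
  • {1,5}:  v_{1} + v_{5} = v_{0}  ⟹  sig = [2:1]
  • {1,6}:  v_{1} + v_{6} = v_{7}  ⟹  sig = [2:1]
  • {2,3}:  v_{2} + v_{3} = v_{1}  ⟹  sig = [2:1]
  • {0,4}:  v_{0} + v_{4} = v_{2} + v_{5}  ⟹  sig = [2:1,1]
  • {4,7}:  v_{4} + v_{7} = v_{2} + v_{6}  ⟹  sig = [2:1,1]
  • {0,7}:  v_{0} + v_{7} = v_{1} + 2·v_{3}  ⟹  sig = [2:1,2]
  • {0,6}:  v_{0} + v_{6} = 2·v_{3}  ⟹  sig = [2:2]
  • {5,7}:  v_{5} + v_{7} = 2·v_{3}  ⟹  sig = [2:2]
  • {2,5,6}:  v_{2} + v_{5} + v_{6} = v_{3}  ⟹  sig = [3:1]

Sorted signature multiset PRS(X):
{ [2:],  [2:1] ×4,  [2:1,1] ×2,  [2:1,2],  [2:2] ×2,  [3:1] }


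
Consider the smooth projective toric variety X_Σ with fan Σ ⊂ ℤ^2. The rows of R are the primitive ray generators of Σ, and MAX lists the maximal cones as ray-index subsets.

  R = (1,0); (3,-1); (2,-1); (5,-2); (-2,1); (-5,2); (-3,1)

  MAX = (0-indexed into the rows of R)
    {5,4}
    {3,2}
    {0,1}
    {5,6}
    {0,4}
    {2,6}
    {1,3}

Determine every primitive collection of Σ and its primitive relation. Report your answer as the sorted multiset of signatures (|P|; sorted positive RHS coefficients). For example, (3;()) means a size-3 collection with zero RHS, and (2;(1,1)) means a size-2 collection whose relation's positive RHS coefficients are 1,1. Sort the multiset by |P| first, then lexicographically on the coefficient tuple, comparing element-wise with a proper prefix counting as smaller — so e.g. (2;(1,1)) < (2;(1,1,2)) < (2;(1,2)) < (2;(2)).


14 minimal non-faces of Δ(Σ) (on 7 rays):

  P = {1,6}:  v_{1} + v_{6} = 0  →  sig = (2;())
  P = {2,4}:  v_{2} + v_{4} = 0  →  sig = (2;())
  P = {3,5}:  v_{3} + v_{5} = 0  →  sig = (2;())
  P = {0,2}:  v_{0} + v_{2} = v_{1}  →  sig = (2;(1))
  P = {0,6}:  v_{0} + v_{6} = v_{4}  →  sig = (2;(1))
  P = {1,2}:  v_{1} + v_{2} = v_{3}  →  sig = (2;(1))
  P = {1,4}:  v_{1} + v_{4} = v_{0}  →  sig = (2;(1))
  P = {1,5}:  v_{1} + v_{5} = v_{4}  →  sig = (2;(1))
  P = {2,5}:  v_{2} + v_{5} = v_{6}  →  sig = (2;(1))
  P = {3,4}:  v_{3} + v_{4} = v_{1}  →  sig = (2;(1))
  P = {3,6}:  v_{3} + v_{6} = v_{2}  →  sig = (2;(1))
  P = {4,6}:  v_{4} + v_{6} = v_{5}  →  sig = (2;(1))
  P = {0,3}:  v_{0} + v_{3} = 2·v_{1}  →  sig = (2;(2))
  P = {0,5}:  v_{0} + v_{5} = 2·v_{4}  →  sig = (2;(2))

Sorted signature multiset PRS(X):
{ (2;()) ×3,  (2;(1)) ×9,  (2;(2)) ×2 }


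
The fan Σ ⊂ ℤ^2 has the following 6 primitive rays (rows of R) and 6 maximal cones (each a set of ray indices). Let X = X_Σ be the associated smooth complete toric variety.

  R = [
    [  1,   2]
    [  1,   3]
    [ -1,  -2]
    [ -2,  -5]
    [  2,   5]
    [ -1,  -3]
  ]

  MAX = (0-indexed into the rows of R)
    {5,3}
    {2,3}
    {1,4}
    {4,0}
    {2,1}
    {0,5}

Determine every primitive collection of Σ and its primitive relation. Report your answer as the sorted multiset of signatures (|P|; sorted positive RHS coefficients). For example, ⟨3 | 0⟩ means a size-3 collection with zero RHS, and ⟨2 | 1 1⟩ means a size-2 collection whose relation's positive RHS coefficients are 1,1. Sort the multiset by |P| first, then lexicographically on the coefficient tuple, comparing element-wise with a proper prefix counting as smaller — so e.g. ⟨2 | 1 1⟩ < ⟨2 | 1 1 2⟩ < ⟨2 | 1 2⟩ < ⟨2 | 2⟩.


The 9 primitive collections of Σ (r=6, n=2):

  • {0,2}:  v_{0} + v_{2} = 0  so sig = ⟨2 | 0⟩
  • {1,5}:  v_{1} + v_{5} = 0  so sig = ⟨2 | 0⟩
  • {3,4}:  v_{3} + v_{4} = 0  so sig = ⟨2 | 0⟩
  • {0,1}:  v_{0} + v_{1} = v_{4}  so sig = ⟨2 | 1⟩
  • {0,3}:  v_{0} + v_{3} = v_{5}  so sig = ⟨2 | 1⟩
  • {1,3}:  v_{1} + v_{3} = v_{2}  so sig = ⟨2 | 1⟩
  • {2,4}:  v_{2} + v_{4} = v_{1}  so sig = ⟨2 | 1⟩
  • {2,5}:  v_{2} + v_{5} = v_{3}  so sig = ⟨2 | 1⟩
  • {4,5}:  v_{4} + v_{5} = v_{0}  so sig = ⟨2 | 1⟩

so the primitive-relation signature multiset is
    |P|=2: 9 collections, coeffs (), (), (), (1), (1), (1), (1), (1), (1)
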